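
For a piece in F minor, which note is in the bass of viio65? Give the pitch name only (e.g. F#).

viio in F minor has root E; the chord is E-G-Bb-Db.
The figure 65 means first inversion — the third is in the bass.

G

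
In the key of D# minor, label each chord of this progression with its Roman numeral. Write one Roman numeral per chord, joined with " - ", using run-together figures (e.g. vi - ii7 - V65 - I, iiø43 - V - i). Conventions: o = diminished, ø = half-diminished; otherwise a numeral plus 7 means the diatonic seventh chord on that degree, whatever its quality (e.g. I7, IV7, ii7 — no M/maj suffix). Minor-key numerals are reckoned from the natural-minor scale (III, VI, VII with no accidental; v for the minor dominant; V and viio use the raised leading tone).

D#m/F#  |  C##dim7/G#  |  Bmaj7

i6 - viio43 - VI7

D#m/F#: root D# is the tonic; minor triad there is i6.
C##dim7/G#: fully diminished seventh chord on C## = scale degree 7 → viio43.
Bmaj7: major seventh chord on B = scale degree 6 → VI7.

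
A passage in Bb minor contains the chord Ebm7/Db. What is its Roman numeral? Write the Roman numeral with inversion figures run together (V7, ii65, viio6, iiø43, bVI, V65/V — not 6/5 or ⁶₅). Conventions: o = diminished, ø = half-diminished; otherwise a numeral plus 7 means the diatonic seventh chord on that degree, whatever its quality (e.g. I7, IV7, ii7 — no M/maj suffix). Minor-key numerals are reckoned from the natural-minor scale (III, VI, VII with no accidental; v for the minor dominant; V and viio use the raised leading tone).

iv42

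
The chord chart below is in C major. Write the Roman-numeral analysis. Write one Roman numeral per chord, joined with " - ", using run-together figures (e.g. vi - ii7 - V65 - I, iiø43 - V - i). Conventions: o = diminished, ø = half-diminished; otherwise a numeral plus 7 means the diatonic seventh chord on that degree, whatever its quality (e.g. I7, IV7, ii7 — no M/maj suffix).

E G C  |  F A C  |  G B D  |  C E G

I6 - IV - V - I

E-G-C: major triad on C = scale degree 1 → I6.
F-A-C: root F is the subdominant; major triad there is IV.
G-B-D: major triad on G = scale degree 5 → V.
C-E-G: major triad on C = scale degree 1 → I.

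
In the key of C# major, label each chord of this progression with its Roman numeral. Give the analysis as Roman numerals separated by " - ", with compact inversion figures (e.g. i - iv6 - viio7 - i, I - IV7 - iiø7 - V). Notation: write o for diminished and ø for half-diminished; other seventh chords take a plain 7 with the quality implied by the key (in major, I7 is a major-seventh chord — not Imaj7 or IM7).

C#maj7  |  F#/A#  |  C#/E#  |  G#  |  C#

C#maj7: major seventh chord on C# = scale degree 1 → I7.
F#/A#: major triad on F# = scale degree 4 → IV6.
C#/E#: root C# is the tonic; major triad there is I6.
G#: root G# is the dominant; major triad there is V.
C#: major triad on C# = scale degree 1 → I.

I7 - IV6 - I6 - V - I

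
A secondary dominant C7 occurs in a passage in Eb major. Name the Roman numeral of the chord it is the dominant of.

ii

The chord is a dominant seventh chord on C.
A dominant resolves down a perfect fifth: C → F. In Eb major, F is scale degree 2, i.e. ii.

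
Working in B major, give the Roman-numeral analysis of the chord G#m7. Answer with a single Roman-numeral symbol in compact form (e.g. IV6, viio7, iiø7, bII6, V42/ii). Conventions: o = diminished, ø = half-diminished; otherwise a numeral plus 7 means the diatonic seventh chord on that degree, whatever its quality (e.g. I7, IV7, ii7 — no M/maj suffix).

The pitches G#-B-D#-F# form a minor seventh chord rooted on G#.
G# is scale degree 6 in B major, and a minor seventh chord on that degree is written vi7.

vi7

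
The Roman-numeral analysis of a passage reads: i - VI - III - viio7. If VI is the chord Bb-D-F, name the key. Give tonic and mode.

D minor

The chord Bb is a major triad rooted on Bb; its label is VI.
VI on Bb implies Bb is the submediant; that puts the tonic at D, and the uppercase numeral fits minor mode.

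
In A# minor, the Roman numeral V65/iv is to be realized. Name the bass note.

C##

The applied chord V65/iv is rooted on A#: A#-C##-E#-G#.
The figure 65 means first inversion — the third is in the bass.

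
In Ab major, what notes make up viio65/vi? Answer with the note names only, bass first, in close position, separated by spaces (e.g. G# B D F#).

G Bb Db E

viio65/vi is a secondary leading-tone chord. The target vi is F in Ab major; the applied chord is rooted a semitone below, on E.
Building a fully diminished seventh chord on E gives E-G-Bb-Db.
The figured bass 65 indicates first inversion, placing the third (G) in the bass: G-Bb-Db-E.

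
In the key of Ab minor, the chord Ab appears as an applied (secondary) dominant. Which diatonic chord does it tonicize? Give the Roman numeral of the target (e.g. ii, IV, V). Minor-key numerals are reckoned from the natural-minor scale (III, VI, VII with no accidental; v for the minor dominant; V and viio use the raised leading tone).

iv

The chord is a major triad on Ab.
A dominant resolves down a perfect fifth: Ab → Db. In Ab minor, Db is scale degree 4, i.e. iv.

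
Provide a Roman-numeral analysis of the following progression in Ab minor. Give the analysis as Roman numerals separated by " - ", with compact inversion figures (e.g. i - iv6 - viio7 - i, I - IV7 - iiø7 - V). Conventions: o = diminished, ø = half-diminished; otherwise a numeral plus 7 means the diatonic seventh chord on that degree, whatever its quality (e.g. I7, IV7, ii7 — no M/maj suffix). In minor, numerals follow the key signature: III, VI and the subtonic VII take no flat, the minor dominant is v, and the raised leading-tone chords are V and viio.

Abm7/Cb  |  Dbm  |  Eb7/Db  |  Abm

i65 - iv - V42 - i

Abm7/Cb: root Ab is the tonic; minor seventh chord there is i65.
Dbm: root Db is the subdominant; minor triad there is iv.
Eb7/Db has root Eb, degree 5 in Ab minor, so V42.
Abm: minor triad on Ab = scale degree 1 → i.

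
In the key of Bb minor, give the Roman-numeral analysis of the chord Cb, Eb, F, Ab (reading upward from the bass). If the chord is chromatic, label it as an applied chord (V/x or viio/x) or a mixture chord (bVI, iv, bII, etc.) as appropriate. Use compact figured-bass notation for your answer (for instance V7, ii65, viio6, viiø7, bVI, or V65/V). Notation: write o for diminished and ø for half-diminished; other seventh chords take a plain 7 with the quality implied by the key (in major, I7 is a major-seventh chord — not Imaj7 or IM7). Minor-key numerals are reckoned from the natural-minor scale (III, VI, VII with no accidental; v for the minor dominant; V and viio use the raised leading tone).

viiø43/VI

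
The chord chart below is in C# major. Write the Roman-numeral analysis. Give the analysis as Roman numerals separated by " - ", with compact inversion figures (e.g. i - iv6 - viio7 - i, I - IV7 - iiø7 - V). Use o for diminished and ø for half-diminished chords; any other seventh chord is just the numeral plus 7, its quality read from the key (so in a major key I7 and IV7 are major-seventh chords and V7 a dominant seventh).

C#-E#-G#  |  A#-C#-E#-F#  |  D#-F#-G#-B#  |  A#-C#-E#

I - IV65 - V43 - vi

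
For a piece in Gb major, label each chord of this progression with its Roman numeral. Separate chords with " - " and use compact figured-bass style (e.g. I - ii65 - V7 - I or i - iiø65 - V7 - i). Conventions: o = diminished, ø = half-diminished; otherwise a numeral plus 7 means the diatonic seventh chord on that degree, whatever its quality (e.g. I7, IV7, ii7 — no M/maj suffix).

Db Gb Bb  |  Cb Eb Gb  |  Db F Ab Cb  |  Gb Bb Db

Db-Gb-Bb: major triad on Gb = scale degree 1 → I64.
Cb-Eb-Gb: major triad on Cb = scale degree 4 → IV.
Db-F-Ab-Cb: dominant seventh chord on Db = scale degree 5 → V7.
Gb-Bb-Db: root Gb is the tonic; major triad there is I.

I64 - IV - V7 - I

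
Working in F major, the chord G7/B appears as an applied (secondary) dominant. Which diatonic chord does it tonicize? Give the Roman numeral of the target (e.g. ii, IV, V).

V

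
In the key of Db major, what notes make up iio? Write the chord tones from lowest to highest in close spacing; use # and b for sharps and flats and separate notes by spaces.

Scale degree 2 in Db major is Eb; here the chord built on it is altered to a diminished triad. iio is the diminished supertonic triad, borrowed from the parallel minor.
So the chord is Eb-Gb-Bbb, a diminished triad.

Eb Gb Bbb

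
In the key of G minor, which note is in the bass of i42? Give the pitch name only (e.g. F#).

i in G minor has root G; the chord is G-Bb-D-F.
The figure 42 means third inversion — the seventh is in the bass.

F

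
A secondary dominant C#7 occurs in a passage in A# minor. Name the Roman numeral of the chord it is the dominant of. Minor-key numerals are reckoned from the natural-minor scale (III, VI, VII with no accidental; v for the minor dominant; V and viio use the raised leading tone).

The chord is a dominant seventh chord on C#.
A dominant resolves down a perfect fifth: C# → F#. In A# minor, F# is scale degree 6, i.e. VI.

VI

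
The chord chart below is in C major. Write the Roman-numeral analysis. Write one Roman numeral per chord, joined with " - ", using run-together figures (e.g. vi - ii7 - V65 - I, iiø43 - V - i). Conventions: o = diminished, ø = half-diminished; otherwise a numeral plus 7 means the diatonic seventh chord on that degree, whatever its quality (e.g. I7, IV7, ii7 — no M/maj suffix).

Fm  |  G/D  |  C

iv - V64 - I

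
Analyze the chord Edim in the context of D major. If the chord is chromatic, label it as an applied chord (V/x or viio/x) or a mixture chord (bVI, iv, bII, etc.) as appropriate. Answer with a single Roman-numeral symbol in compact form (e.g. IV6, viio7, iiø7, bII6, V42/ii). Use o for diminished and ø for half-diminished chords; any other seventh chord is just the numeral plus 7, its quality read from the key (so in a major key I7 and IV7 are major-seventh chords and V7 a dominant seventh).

The pitches E-G-Bb form a diminished triad rooted on E.
E is the second degree of D major. This is the diminished supertonic triad, borrowed from the parallel minor.

iio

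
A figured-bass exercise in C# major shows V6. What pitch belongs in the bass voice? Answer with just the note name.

B#

V in C# major has root G#; the chord is G#-B#-D#.
The figure 6 means first inversion — the third is in the bass.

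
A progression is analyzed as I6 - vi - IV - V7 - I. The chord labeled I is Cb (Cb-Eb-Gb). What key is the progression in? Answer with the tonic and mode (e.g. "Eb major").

Cb major

The chord Cb is a major triad rooted on Cb; its label is I.
If Cb is scale degree 1 and the mode makes that degree carry a major triad, the tonic is Cb and the mode is major.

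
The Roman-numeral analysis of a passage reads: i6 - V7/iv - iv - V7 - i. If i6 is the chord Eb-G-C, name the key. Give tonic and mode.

C minor

i6 is given as Eb-G-C — a minor triad with root C.
If C is scale degree 1 and the mode makes that degree carry a minor triad, the tonic is C and the mode is minor.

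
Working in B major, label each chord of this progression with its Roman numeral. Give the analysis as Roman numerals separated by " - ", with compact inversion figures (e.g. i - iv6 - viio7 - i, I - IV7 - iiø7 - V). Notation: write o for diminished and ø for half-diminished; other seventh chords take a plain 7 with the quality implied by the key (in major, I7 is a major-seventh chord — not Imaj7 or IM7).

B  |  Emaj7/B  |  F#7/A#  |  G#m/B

B: root B is the tonic; major triad there is I.
Emaj7/B: root E is the subdominant; major seventh chord there is IV43.
F#7/A# has root F#, degree 5 in B major, so V65.
G#m/B: root G# is the submediant; minor triad there is vi6.

I - IV43 - V65 - vi6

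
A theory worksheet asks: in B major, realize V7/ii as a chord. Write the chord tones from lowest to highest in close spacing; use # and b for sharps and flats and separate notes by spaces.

V7/ii is a secondary dominant — the dominant seventh of ii. ii in B major is C#, so the applied chord's root is G#, a perfect fifth above.
Building a dominant seventh chord on G# gives G#-B#-D#-F#.

G# B# D# F#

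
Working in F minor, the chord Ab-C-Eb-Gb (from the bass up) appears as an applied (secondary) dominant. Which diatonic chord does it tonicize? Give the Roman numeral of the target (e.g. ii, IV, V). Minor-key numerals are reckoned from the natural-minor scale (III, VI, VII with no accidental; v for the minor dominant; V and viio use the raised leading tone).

The chord is a dominant seventh chord on Ab.
A dominant resolves down a perfect fifth: Ab → Db. In F minor, Db is scale degree 6, i.e. VI.

VI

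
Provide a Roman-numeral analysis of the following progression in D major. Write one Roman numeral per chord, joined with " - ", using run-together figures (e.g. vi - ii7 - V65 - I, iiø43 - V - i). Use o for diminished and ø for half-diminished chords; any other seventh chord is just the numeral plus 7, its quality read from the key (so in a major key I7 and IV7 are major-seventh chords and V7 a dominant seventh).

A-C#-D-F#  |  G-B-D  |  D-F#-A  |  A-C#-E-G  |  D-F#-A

I43 - IV - I - V7 - I

A-C#-D-F#: major seventh chord on D = scale degree 1 → I43.
G-B-D: root G is the subdominant; major triad there is IV.
D-F#-A: root D is the tonic; major triad there is I.
A-C#-E-G: root A is the dominant; dominant seventh chord there is V7.
D-F#-A: major triad on D = scale degree 1 → I.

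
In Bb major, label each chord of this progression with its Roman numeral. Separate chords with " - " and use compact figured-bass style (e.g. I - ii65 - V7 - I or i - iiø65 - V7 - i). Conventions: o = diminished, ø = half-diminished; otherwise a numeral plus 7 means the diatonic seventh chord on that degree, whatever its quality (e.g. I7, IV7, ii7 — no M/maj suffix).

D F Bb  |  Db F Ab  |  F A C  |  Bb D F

D-F-Bb: root Bb is the tonic; major triad there is I6.
Db-F-Ab: major triad on Db — chromatic; bIII (borrowed from the parallel minor).
F-A-C has root F, degree 5 in Bb major, so V.
Bb-D-F has root Bb, degree 1 in Bb major, so I.

I6 - bIII - V - I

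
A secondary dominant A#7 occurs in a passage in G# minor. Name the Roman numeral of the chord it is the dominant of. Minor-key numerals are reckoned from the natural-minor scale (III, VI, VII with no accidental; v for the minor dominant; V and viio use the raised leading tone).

The chord is a dominant seventh chord on A#.
A dominant resolves down a perfect fifth: A# → D#. In G# minor, D# is scale degree 5, i.e. V.

V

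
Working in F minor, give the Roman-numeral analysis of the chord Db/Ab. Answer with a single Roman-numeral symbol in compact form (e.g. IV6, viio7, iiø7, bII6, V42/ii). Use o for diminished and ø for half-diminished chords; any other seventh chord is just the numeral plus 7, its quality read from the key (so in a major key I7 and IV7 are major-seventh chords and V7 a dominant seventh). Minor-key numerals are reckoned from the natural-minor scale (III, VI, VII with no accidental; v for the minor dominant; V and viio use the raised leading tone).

The pitches Db-F-Ab form a major triad rooted on Db.
In F minor, Db is the submediant; the diatonic major triad there is VI.
With Ab in the bass the chord is in second inversion, so the figured bass is 64.

VI64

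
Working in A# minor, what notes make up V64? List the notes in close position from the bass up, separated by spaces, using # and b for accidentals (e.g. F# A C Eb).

B# E# G##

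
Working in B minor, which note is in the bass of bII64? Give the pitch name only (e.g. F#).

bII in B minor has root C; the chord is C-E-G.
The figure 64 means second inversion — the fifth is in the bass.

G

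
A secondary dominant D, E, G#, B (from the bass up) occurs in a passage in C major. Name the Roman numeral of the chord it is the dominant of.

vi

The chord is a dominant seventh chord on E.
A dominant resolves down a perfect fifth: E → A. In C major, A is scale degree 6, i.e. vi.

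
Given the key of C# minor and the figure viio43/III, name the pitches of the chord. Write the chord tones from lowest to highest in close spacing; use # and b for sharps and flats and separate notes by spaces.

A C D# F#

viio43/III is a secondary leading-tone chord. The target III is E in C# minor; the applied chord is rooted a semitone below, on D#.
Building a fully diminished seventh chord on D# gives D#-F#-A-C.
With the 43 figure the chord is in second inversion; from the bass A upward in close position it reads A-C-D#-F#.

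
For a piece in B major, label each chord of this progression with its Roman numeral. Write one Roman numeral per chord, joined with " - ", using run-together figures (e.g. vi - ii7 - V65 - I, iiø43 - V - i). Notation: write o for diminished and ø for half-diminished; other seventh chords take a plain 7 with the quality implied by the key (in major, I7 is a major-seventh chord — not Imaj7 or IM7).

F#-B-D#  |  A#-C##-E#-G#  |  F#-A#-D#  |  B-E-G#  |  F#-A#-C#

F#-B-D#: root B is the tonic; major triad there is I64.
A#-C##-E#-G#: chromatic; A# is V of iii, so V7/iii.
F#-A#-D#: minor triad on D# = scale degree 3 → iii6.
B-E-G#: root E is the subdominant; major triad there is IV64.
F#-A#-C# has root F#, degree 5 in B major, so V.

I64 - V7/iii - iii6 - IV64 - V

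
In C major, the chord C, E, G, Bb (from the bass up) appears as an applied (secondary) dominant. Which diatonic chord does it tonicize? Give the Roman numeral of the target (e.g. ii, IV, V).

The chord is a dominant seventh chord on C.
A dominant resolves down a perfect fifth: C → F. In C major, F is scale degree 4, i.e. IV.

IV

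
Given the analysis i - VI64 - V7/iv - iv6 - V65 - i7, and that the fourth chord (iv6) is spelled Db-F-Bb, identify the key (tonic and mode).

The chord Bbm/Db is a minor triad rooted on Bb; its label is iv6.
Counting down 3 scale steps from Bb places the tonic on F; a minor triad on degree 4 is diatonic only in minor.

F minor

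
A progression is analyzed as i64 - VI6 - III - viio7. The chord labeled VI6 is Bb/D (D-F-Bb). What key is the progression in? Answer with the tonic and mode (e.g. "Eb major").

The anchor chord is a major triad on Bb, labeled VI6.
VI6 on Bb implies Bb is the submediant; that puts the tonic at D, and the uppercase numeral fits minor mode.

D minor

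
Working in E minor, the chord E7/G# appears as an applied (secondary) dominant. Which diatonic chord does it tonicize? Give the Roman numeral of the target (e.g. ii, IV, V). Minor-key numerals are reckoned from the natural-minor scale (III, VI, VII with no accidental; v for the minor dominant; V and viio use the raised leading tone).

iv

The chord is a dominant seventh chord on E.
A dominant resolves down a perfect fifth: E → A. In E minor, A is scale degree 4, i.e. iv.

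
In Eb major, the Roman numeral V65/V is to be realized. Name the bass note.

The applied chord V65/V is rooted on F: F-A-C-Eb.
The figure 65 means first inversion — the third is in the bass.

A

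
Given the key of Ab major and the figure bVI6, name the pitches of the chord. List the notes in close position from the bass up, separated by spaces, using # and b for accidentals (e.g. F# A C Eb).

Ab Cb Fb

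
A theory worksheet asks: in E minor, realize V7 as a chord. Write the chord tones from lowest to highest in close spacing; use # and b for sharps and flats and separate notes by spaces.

B D# F# A

In E minor, the dominant is B. The dominant is major (leading tone raised), so V is a dominant seventh chord.
Stacking thirds from B gives B-D#-F#-A.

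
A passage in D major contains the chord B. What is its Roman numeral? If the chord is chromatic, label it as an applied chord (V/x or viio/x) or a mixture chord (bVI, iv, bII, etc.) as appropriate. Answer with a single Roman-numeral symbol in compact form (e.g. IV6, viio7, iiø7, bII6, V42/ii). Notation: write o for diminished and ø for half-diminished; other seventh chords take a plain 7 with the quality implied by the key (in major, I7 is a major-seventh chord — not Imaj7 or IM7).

The pitches B-D#-F# form a major triad rooted on B.
B is not a diatonic chord root with this quality in D major, but it lies a perfect fifth above E (ii), so the chord functions as an applied dominant of ii.

V/ii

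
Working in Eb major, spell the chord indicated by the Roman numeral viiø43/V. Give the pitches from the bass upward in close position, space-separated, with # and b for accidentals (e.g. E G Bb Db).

Eb G A C

The slash marks an applied leading-tone chord: viio of V. In Eb major, V is Bb, so the leading tone to it is A, a half step below.
Building a half-diminished seventh chord on A gives A-C-Eb-G.
With the 43 figure the chord is in second inversion; from the bass Eb upward in close position it reads Eb-G-A-C.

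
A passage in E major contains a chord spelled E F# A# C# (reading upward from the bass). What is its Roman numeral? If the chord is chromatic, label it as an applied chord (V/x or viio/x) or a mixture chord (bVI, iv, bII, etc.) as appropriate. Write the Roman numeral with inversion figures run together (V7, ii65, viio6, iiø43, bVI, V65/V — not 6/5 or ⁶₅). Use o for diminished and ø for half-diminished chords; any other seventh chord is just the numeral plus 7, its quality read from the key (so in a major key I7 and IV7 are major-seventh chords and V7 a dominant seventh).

V42/V

Stacked in thirds the chord is F#-A#-C#-E: a dominant seventh chord on F#.
F# is not a diatonic chord root with this quality in E major, but it lies a perfect fifth above B (V), so the chord functions as an applied dominant of V.
With E in the bass the chord is in third inversion, so the figured bass is 42.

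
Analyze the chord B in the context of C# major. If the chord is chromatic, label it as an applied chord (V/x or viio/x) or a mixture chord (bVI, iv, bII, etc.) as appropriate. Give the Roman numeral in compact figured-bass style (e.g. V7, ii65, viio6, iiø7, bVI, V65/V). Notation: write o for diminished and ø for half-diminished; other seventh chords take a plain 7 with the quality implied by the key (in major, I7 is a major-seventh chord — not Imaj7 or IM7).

Stacked in thirds the chord is B-D#-F#: a major triad on B.
B is the lowered seventh degree of C# major (diatonic 7 would be B#). This is a major triad on the lowered seventh degree (the subtonic), borrowed from the parallel minor.

bVII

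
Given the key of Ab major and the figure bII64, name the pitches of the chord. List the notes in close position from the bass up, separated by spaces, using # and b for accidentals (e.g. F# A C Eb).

Fb Bbb Db

Scale degree 2 in Ab major is Bb; lowering it a half step gives Bbb. bII64 is the Neapolitan chord — a major triad on the lowered second degree.
So the chord is Bbb-Db-Fb, a major triad.
The figured bass 64 indicates second inversion, placing the fifth (Fb) in the bass: Fb-Bbb-Db.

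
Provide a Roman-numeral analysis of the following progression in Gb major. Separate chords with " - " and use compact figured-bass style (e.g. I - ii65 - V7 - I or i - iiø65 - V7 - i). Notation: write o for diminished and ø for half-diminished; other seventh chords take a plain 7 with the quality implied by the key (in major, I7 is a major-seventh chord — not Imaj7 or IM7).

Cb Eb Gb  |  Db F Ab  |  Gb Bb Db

Cb-Eb-Gb: root Cb is the subdominant; major triad there is IV.
Db-F-Ab: major triad on Db = scale degree 5 → V.
Gb-Bb-Db has root Gb, degree 1 in Gb major, so I.

IV - V - I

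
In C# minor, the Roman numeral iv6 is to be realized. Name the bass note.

A

iv in C# minor has root F#; the chord is F#-A-C#.
The figure 6 means first inversion — the third is in the bass.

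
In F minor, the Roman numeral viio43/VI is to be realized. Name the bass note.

Gb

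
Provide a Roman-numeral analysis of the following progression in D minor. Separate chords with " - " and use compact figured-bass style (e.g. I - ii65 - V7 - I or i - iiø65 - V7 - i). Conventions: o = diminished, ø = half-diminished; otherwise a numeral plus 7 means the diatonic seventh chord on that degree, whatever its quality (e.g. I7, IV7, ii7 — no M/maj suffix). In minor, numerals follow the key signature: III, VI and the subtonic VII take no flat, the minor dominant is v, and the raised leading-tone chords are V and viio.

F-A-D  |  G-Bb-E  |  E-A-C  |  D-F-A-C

F-A-D has root D, degree 1 in D minor, so i6.
G-Bb-E has root E, degree 2 in D minor, so iio6.
E-A-C: root A is the dominant; minor triad there is v64.
D-F-A-C: minor seventh chord on D = scale degree 1 → i7.

i6 - iio6 - v64 - i7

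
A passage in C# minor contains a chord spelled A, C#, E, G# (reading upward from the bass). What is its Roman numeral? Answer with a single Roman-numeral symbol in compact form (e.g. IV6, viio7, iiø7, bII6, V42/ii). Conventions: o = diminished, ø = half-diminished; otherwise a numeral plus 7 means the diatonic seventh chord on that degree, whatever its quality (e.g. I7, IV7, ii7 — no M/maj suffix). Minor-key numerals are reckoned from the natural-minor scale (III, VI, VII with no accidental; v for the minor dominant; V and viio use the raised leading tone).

VI7

The pitches A-C#-E-G# form a major seventh chord rooted on A.
In C# minor, A is the submediant; the diatonic major seventh chord there is VI7.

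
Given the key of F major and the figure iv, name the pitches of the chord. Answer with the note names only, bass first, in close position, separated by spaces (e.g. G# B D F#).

Bb Db F

iv is the minor subdominant, borrowed from the parallel minor. In F major that root is Bb.
So the chord is Bb-Db-F, a minor triad.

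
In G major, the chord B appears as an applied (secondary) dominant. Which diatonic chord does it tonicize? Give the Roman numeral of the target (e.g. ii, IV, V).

vi

The chord is a major triad on B.
A dominant resolves down a perfect fifth: B → E. In G major, E is scale degree 6, i.e. vi.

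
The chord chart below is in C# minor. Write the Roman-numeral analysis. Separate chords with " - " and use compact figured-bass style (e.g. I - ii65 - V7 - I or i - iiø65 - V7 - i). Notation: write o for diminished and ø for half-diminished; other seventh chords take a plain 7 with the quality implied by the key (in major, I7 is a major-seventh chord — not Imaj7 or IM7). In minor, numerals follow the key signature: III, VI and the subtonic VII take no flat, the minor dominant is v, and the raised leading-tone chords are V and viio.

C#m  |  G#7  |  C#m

C#m: minor triad on C# = scale degree 1 → i.
G#7: dominant seventh chord on G# = scale degree 5 → V7.
C#m: root C# is the tonic; minor triad there is i.

i - V7 - i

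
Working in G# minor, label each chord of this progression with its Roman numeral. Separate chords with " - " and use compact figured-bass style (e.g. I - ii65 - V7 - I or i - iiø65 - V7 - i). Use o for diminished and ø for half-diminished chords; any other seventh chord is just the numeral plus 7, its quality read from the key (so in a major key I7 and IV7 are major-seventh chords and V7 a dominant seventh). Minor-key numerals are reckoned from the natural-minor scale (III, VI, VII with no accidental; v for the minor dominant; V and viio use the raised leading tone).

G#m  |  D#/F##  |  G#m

G#m: minor triad on G# = scale degree 1 → i.
D#/F## has root D#, degree 5 in G# minor, so V6.
G#m: minor triad on G# = scale degree 1 → i.

i - V6 - i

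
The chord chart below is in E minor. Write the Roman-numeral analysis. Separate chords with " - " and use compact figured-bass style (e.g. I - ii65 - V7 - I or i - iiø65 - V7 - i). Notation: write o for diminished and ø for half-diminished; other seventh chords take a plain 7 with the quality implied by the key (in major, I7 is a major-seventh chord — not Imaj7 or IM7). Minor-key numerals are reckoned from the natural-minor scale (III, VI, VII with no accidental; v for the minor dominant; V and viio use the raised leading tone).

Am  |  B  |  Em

iv - V - i

Am: root A is the subdominant; minor triad there is iv.
B: root B is the dominant; major triad there is V.
Em: minor triad on E = scale degree 1 → i.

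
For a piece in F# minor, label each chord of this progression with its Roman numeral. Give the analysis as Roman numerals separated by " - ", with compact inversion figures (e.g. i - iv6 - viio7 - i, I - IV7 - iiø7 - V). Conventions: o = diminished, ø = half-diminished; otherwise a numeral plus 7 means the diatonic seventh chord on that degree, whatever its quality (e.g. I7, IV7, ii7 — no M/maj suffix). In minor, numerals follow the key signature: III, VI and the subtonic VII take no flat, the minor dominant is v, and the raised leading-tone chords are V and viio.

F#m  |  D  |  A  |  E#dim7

F#m: minor triad on F# = scale degree 1 → i.
D has root D, degree 6 in F# minor, so VI.
A: root A is the mediant; major triad there is III.
E#dim7: fully diminished seventh chord on E# = scale degree 7 → viio7.

i - VI - III - viio7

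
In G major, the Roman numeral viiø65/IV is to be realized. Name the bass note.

D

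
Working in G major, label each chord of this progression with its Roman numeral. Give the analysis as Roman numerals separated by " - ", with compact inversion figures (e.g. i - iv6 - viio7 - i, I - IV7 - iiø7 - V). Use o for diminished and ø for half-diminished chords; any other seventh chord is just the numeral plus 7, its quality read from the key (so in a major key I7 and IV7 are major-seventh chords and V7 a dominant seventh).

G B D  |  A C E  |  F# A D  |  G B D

I - ii - V6 - I

G-B-D has root G, degree 1 in G major, so I.
A-C-E has root A, degree 2 in G major, so ii.
F#-A-D: major triad on D = scale degree 5 → V6.
G-B-D has root G, degree 1 in G major, so I.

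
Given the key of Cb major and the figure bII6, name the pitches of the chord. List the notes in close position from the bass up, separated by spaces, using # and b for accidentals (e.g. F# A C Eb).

bII6 is the Neapolitan sixth — a major triad on the lowered second degree, here in its customary first inversion. In Cb major that root is Dbb.
So the chord is Dbb-Fb-Abb, a major triad.
With the 6 figure the chord is in first inversion; from the bass Fb upward in close position it reads Fb-Abb-Dbb.

Fb Abb Dbb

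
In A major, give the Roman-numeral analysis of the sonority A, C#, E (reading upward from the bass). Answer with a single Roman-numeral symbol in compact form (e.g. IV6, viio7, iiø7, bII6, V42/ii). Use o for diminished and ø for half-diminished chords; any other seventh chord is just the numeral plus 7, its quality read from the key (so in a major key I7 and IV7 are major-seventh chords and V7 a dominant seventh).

Stacked in thirds the chord is A-C#-E: a major triad on A.
In A major, A is the tonic; the diatonic major triad there is I.

I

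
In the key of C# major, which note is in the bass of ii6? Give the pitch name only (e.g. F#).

ii in C# major has root D#; the chord is D#-F#-A#.
The figure 6 means first inversion — the third is in the bass.

F#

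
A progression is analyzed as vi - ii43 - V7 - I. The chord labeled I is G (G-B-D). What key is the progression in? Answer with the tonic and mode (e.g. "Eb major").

G major

I is given as G-B-D — a major triad with root G.
If G is scale degree 1 and the mode makes that degree carry a major triad, the tonic is G and the mode is major.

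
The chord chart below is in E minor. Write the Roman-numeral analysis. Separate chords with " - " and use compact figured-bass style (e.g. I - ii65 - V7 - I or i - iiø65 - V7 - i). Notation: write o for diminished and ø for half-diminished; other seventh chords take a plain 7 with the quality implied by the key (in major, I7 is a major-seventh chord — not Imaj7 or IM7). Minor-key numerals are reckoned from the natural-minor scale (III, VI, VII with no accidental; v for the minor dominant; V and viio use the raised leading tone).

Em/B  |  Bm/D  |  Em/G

Em/B: minor triad on E = scale degree 1 → i64.
Bm/D: minor triad on B = scale degree 5 → v6.
Em/G has root E, degree 1 in E minor, so i6.

i64 - v6 - i6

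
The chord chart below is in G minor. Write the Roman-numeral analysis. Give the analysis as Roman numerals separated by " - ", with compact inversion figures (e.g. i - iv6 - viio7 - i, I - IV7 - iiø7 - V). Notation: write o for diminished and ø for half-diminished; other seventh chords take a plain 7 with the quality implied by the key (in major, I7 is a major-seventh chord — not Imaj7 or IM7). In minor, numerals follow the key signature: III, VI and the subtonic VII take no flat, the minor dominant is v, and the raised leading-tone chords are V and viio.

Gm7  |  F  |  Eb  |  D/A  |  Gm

i7 - VII - VI - V64 - i

Gm7: root G is the tonic; minor seventh chord there is i7.
F: root F is the subtonic; major triad there is VII.
Eb has root Eb, degree 6 in G minor, so VI.
D/A has root D, degree 5 in G minor, so V64.
Gm: root G is the tonic; minor triad there is i.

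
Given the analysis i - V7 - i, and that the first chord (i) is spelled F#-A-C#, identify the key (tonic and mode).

i is given as F#-A-C# — a minor triad with root F#.
If F# is scale degree 1 and the mode makes that degree carry a minor triad, the tonic is F# and the mode is minor.

F# minor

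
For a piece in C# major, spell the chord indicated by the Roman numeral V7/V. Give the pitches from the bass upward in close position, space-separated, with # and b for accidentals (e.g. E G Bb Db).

V7/V is a secondary dominant — the dominant seventh of V. V in C# major is G#, so the applied chord's root is D#, a perfect fifth above.
Building a dominant seventh chord on D# gives D#-F##-A#-C#.

D# F## A# C#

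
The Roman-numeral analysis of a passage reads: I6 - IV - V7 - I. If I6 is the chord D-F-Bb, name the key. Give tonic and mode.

Bb major

The anchor chord is a major triad on Bb, labeled I6.
If Bb is scale degree 1 and the mode makes that degree carry a major triad, the tonic is Bb and the mode is major.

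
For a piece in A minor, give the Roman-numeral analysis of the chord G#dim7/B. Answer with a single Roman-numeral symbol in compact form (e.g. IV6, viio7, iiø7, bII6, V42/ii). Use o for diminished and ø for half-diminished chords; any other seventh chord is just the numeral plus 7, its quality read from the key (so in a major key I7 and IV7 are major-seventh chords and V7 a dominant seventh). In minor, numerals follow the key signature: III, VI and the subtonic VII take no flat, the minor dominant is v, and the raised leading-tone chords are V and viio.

The pitches G#-B-D-F form a fully diminished seventh chord rooted on G#.
In A minor, G# is the leading tone; the diatonic fully diminished seventh chord there is viio7.
With B in the bass the chord is in first inversion, so the figured bass is 65.

viio65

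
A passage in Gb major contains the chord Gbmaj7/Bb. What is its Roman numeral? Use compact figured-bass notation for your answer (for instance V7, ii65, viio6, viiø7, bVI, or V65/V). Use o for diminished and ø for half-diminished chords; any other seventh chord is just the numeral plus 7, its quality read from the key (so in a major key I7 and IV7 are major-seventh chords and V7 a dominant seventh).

I65

The pitches Gb-Bb-Db-F form a major seventh chord rooted on Gb.
Gb is scale degree 1 in Gb major, and a major seventh chord on that degree is written I7.
With Bb in the bass the chord is in first inversion, so the figured bass is 65.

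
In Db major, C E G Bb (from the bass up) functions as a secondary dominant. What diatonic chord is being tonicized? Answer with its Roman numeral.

iii

The chord is a dominant seventh chord on C.
A dominant resolves down a perfect fifth: C → F. In Db major, F is scale degree 3, i.e. iii.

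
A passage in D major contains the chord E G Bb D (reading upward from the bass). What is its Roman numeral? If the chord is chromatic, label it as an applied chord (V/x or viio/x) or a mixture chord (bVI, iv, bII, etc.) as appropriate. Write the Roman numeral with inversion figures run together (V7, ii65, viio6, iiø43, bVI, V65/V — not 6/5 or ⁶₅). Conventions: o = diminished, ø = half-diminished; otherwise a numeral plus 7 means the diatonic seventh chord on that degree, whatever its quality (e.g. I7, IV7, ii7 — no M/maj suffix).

iiø7

Stacked in thirds the chord is E-G-Bb-D: a half-diminished seventh chord on E.
E is the second degree of D major. This is the half-diminished supertonic seventh, borrowed from the parallel minor.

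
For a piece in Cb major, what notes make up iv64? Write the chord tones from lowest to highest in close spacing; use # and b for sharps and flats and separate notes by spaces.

iv64 is the minor subdominant, borrowed from the parallel minor. In Cb major that root is Fb.
So the chord is Fb-Abb-Cb.
With the 64 figure the chord is in second inversion; from the bass Cb upward in close position it reads Cb-Fb-Abb.

Cb Fb Abb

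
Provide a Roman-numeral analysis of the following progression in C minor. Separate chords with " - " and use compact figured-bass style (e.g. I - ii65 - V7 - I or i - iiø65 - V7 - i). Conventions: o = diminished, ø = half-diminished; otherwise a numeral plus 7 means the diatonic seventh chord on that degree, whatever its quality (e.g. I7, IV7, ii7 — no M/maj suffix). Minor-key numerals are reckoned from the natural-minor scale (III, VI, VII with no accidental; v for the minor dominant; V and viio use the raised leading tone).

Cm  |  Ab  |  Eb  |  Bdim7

i - VI - III - viio7

Cm: minor triad on C = scale degree 1 → i.
Ab: root Ab is the submediant; major triad there is VI.
Eb: major triad on Eb = scale degree 3 → III.
Bdim7: fully diminished seventh chord on B = scale degree 7 → viio7.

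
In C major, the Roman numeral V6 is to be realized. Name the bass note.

V in C major has root G; the chord is G-B-D.
The figure 6 means first inversion — the third is in the bass.

B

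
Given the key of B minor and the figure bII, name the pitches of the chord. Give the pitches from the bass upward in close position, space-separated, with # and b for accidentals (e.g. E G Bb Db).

C E G

Scale degree 2 in B minor is C#; lowering it a half step gives C. bII is the Neapolitan chord — a major triad on the lowered second degree.
So the chord is C-E-G, a major triad.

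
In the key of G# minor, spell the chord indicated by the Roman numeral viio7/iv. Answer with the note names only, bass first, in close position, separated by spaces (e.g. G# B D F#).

The slash marks an applied leading-tone chord: viio of iv. In G# minor, iv is C#, so the leading tone to it is B#, a half step below.
Building a fully diminished seventh chord on B# gives B#-D#-F#-A.

B# D# F# A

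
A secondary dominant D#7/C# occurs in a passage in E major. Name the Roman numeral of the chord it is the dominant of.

iii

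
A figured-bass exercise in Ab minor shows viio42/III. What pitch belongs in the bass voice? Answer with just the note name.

The applied chord viio42/III is rooted on Bb: Bb-Db-Fb-Abb.
The figure 42 means third inversion — the seventh is in the bass.

Abb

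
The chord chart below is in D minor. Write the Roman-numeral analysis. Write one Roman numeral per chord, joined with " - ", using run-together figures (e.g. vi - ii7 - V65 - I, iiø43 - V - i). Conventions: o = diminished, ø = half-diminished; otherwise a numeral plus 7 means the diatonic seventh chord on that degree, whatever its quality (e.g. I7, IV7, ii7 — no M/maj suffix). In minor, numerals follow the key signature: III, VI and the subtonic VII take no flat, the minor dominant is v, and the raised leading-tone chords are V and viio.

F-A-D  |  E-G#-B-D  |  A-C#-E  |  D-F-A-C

F-A-D: minor triad on D = scale degree 1 → i6.
E-G#-B-D: chromatic; E is V of V, so V7/V.
A-C#-E: major triad on A = scale degree 5 → V.
D-F-A-C has root D, degree 1 in D minor, so i7.

i6 - V7/V - V - i7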